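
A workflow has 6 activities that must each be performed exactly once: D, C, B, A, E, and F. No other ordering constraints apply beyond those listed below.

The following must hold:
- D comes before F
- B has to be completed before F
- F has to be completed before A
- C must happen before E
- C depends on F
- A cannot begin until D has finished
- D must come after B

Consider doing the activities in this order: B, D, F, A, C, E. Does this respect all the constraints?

Checking each listed constraint against this order: for instance, B is in position 1 and F in position 3, so that constraint holds — and the remaining constraints check out the same way.

Yes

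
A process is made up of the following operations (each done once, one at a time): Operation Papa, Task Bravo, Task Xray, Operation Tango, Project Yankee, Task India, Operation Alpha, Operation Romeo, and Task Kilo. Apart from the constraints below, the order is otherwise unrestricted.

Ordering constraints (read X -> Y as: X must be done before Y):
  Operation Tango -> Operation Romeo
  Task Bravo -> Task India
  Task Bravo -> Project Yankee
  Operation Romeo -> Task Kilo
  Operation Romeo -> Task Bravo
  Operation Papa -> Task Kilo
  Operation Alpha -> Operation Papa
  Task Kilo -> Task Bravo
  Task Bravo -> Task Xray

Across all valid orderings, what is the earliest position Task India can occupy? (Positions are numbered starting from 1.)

7

The operations that are forced before Task India, directly or transitively, are Operation Papa, Task Bravo, Operation Tango, Operation Alpha, Operation Romeo, Task Kilo. That's 6 operations.
So at minimum 6 operations come before Task India, putting Task India no earlier than position 7. That position is achievable by scheduling exactly those predecessors first.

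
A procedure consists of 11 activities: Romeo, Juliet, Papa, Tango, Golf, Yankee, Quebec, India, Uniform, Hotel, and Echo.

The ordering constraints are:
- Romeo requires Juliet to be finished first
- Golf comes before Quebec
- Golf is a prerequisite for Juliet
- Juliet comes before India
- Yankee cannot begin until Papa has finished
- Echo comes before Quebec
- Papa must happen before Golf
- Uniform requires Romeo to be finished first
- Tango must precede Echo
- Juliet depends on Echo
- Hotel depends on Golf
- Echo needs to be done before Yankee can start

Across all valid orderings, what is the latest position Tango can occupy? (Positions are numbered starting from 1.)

Following every chain forward from Tango, the activities that must come later are Romeo, Juliet, Yankee, Quebec, India, Uniform, Echo — 7 of them.
So at least 7 activities follow Tango, putting Tango no later than position 4. That position is achievable by scheduling everything else first.

4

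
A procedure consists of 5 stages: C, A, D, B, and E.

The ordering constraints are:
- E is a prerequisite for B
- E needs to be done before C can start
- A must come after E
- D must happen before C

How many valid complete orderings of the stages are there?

18

The stages with no prerequisites are D, E; any of them can be placed first.
Systematically extending each partial ordering one stage at a time and counting, there are 18 complete orderings.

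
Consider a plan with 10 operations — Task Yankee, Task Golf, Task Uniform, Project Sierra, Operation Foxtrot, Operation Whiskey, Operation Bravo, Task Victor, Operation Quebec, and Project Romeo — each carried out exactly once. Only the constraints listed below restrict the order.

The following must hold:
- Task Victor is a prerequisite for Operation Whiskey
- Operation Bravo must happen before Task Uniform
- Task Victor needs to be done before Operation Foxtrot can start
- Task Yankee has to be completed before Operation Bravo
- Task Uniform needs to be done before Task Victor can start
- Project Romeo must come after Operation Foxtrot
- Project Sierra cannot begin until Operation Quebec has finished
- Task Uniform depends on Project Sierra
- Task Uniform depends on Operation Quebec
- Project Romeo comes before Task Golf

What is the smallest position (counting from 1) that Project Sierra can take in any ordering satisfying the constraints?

2

Working backwards through the constraints from Project Sierra, its only required predecessor is Operation Quebec.
With 1 mandatory predecessor, the earliest Project Sierra can sit is position 1+1 = 2, and placing just that one first achieves it.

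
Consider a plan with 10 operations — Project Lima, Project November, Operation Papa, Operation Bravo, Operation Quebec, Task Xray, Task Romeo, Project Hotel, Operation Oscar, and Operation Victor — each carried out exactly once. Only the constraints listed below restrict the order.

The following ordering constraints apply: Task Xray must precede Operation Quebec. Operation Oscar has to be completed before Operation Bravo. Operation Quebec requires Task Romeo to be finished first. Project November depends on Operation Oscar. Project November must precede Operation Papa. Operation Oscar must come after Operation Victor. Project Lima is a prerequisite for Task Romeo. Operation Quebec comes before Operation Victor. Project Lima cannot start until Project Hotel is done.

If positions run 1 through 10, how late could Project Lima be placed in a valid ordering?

The operations that are forced after Project Lima, directly or by a chain of constraints, are Project November, Operation Papa, Operation Bravo, Operation Quebec, Task Romeo, Operation Oscar, Operation Victor. That's 7 operations.
With 7 mandatory successors out of 10 operations total, the latest slot for Project Lima is 10−7 = 3, and it's reachable by doing all non-successors before Project Lima.

3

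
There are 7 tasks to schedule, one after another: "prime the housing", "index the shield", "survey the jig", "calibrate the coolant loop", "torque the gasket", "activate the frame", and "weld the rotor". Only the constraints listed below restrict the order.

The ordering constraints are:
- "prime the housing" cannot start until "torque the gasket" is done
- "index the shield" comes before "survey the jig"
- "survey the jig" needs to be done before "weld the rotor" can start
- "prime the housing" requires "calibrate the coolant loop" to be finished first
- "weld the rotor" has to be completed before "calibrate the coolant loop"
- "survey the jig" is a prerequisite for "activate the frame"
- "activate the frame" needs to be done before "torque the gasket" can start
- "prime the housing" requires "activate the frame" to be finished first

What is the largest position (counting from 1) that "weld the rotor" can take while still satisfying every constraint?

5

Following every chain forward from "weld the rotor", the tasks that must come later are "prime the housing", "calibrate the coolant loop" — 2 of them.
With 2 mandatory successors out of 7 tasks total, the latest slot for "weld the rotor" is 7−2 = 5, and it's reachable by doing all non-successors before "weld the rotor".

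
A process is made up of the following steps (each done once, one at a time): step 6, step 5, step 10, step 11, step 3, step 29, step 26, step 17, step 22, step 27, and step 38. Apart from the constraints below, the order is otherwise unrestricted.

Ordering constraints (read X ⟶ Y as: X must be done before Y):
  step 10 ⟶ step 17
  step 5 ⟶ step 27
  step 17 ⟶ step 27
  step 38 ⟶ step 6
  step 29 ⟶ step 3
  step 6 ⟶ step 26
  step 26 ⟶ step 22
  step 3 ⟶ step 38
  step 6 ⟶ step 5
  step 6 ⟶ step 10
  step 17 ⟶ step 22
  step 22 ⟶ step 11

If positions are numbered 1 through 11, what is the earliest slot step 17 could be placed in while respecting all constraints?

Every step that must precede step 17 has to come before it. Tracing all chains that end at step 17, those steps are: step 6, step 10, step 3, step 29, step 38 — 5 in total.
With 5 mandatory predecessors, the earliest step 17 can sit is position 5+1 = 6, and placing just those 5 first achieves it.

6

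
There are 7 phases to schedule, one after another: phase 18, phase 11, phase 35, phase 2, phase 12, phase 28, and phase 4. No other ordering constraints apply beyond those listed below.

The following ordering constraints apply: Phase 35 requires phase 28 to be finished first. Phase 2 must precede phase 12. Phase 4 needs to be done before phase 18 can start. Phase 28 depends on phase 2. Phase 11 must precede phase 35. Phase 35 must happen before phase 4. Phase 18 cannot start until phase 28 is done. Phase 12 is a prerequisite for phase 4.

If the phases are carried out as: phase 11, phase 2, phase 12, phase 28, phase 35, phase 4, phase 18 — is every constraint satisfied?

Yes

Every stated constraint is respected: phase 11 sits at position 1, ahead of phase 35 at position 5, and each of the other listed pairs likewise has the predecessor earlier in the sequence.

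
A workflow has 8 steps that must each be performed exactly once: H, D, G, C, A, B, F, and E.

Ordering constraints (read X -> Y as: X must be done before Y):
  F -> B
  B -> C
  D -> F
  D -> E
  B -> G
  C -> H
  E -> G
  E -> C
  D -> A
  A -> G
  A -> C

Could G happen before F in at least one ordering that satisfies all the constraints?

No

The constraints give a chain F → B → G, which forces F before G.
So no valid ordering can have G before F.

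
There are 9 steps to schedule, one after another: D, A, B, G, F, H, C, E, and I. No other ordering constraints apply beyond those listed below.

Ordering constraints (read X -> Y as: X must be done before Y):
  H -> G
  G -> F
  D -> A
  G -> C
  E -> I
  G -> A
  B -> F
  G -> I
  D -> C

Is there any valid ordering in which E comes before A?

Yes

No chain of constraints runs from A to E, so A is not required to come first.
That means at least one valid schedule has E before A.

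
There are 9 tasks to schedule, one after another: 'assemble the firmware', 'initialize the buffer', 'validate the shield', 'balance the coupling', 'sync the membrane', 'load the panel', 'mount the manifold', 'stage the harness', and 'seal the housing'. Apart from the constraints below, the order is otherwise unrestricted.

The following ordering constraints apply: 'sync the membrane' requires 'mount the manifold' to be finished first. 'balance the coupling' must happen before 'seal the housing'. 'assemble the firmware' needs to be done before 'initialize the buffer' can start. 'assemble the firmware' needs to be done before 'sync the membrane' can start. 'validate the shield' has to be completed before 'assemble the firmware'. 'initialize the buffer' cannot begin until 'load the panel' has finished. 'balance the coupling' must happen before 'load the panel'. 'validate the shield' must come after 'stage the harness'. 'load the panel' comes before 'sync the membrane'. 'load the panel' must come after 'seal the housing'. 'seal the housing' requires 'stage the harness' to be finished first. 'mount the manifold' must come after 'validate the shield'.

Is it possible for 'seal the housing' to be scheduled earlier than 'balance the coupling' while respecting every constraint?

No

The constraints give a chain 'balance the coupling' → 'seal the housing', which forces 'balance the coupling' before 'seal the housing'.
So no valid ordering can have 'seal the housing' before 'balance the coupling'.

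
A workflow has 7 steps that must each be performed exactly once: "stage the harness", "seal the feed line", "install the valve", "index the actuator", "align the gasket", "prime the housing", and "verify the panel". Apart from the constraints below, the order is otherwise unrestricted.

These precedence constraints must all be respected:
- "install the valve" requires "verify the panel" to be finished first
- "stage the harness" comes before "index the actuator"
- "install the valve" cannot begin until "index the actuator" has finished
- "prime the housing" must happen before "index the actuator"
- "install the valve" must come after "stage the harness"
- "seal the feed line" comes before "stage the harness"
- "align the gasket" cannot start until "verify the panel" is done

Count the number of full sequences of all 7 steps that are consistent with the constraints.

60

3 steps have no prerequisites ("seal the feed line", "prime the housing", "verify the panel"), so any of them could come first.
Enumerating by repeatedly choosing an available step (one whose prerequisites are all placed) gives 60 distinct complete orderings.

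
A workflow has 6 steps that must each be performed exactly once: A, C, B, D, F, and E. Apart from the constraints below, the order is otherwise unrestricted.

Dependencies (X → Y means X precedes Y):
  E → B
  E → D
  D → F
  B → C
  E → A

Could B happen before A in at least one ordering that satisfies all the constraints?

Yes

Nothing in the constraints forces A before B — there is no chain from A to B.
That means at least one valid schedule has B before A.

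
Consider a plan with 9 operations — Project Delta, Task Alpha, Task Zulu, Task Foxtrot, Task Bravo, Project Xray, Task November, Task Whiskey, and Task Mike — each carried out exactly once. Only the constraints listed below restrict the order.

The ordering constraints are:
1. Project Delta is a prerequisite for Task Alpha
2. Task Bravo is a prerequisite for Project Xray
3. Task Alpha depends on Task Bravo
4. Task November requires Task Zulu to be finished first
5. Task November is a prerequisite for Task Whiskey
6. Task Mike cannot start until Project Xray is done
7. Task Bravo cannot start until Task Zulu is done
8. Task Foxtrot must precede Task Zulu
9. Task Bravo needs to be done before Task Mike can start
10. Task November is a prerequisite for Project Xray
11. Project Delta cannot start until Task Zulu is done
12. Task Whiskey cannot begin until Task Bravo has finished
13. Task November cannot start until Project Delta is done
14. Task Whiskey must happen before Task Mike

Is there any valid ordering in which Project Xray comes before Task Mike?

Every valid ordering already has Project Xray before Task Mike (the constraints require it), so in particular at least one does.

Yes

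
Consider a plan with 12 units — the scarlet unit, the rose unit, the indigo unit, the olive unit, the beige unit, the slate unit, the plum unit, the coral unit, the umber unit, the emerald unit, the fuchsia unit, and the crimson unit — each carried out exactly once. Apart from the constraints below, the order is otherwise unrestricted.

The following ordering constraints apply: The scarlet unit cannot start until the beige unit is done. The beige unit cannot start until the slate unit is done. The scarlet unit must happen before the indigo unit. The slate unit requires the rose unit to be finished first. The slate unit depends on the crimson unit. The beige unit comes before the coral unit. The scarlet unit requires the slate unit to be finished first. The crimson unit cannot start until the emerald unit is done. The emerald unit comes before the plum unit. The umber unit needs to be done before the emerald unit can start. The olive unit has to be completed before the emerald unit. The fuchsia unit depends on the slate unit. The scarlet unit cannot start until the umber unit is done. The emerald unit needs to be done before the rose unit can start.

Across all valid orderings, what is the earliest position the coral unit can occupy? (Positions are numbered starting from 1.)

8

Working backwards through the constraints from the coral unit, its full set of required predecessors is the rose unit, the olive unit, the beige unit, the slate unit, the umber unit, the emerald unit, the crimson unit — 7 of them.
With 7 mandatory predecessors, the earliest the coral unit can sit is position 7+1 = 8, and placing just those 7 first achieves it.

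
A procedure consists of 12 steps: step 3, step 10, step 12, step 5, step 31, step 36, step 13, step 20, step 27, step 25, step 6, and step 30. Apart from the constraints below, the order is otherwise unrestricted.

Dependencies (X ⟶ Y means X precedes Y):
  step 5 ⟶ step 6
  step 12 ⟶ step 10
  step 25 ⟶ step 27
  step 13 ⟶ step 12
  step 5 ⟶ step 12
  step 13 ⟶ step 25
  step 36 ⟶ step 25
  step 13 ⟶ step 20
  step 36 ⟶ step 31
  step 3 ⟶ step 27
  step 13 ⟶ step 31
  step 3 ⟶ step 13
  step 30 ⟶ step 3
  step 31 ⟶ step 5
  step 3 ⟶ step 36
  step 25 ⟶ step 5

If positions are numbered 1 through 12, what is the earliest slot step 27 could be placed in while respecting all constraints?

6

Every step that must precede step 27 has to come before it. Tracing all chains that end at step 27, those steps are: step 3, step 36, step 13, step 25, step 30 — 5 in total.
So at minimum 5 steps come before step 27, putting step 27 no earlier than position 6. That position is achievable by scheduling exactly those predecessors first.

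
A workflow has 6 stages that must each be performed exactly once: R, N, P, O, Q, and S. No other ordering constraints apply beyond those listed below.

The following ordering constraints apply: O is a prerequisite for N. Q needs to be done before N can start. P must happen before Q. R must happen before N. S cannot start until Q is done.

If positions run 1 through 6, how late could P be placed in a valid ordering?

Every stage that must follow P has to come after it. Tracing all chains starting from P, those stages are: N, Q, S — 3 in total.
So at least 3 stages follow P, putting P no later than position 3. That position is achievable by scheduling everything else first.

3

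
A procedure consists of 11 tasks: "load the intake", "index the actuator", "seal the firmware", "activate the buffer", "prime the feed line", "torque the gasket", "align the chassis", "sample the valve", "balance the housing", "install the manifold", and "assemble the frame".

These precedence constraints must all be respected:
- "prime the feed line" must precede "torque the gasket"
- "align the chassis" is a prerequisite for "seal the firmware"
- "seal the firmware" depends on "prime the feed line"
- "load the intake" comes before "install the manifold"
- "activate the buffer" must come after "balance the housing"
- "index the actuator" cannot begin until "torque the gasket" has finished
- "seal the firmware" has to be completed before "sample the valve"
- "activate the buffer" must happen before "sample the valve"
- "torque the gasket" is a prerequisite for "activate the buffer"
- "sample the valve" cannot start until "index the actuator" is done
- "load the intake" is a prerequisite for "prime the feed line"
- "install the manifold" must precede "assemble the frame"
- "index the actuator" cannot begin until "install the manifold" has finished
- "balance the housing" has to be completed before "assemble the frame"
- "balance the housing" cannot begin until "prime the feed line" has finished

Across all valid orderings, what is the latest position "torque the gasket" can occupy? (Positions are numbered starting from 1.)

Every task that must follow "torque the gasket" has to come after it. Tracing all chains starting from "torque the gasket", those tasks are: "index the actuator", "activate the buffer", "sample the valve" — 3 in total.
So at least 3 tasks follow "torque the gasket", putting "torque the gasket" no later than position 8. That position is achievable by scheduling everything else first.

8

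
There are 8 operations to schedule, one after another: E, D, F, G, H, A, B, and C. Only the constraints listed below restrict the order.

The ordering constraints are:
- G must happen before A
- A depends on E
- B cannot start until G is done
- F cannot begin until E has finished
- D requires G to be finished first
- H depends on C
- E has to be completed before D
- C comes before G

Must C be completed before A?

Chaining the stated constraints: C → G → A.
That forces C before A in every valid schedule.

Yes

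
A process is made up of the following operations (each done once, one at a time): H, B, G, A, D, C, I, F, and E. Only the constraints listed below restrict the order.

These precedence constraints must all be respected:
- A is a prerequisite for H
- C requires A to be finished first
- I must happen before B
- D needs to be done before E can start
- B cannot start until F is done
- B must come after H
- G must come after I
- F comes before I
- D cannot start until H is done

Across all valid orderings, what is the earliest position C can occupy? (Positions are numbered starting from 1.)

2

Working backwards through the constraints from C, its only required predecessor is A.
With 1 mandatory predecessor, the earliest C can sit is position 1+1 = 2, and placing just that one first achieves it.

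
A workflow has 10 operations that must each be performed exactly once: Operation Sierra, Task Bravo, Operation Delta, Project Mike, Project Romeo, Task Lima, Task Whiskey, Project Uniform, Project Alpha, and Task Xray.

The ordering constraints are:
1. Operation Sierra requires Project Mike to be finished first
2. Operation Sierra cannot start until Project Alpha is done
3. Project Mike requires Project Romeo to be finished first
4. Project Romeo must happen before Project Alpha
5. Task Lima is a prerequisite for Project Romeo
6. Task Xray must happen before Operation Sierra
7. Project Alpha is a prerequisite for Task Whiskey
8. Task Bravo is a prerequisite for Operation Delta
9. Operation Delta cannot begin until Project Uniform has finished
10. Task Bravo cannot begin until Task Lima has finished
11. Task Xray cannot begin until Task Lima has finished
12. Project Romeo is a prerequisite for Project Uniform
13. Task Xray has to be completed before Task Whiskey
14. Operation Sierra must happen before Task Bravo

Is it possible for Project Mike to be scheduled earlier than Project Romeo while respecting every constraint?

The constraints give a chain Project Romeo → Project Mike, which forces Project Romeo before Project Mike.
Hence Project Mike can never be scheduled before Project Romeo.

No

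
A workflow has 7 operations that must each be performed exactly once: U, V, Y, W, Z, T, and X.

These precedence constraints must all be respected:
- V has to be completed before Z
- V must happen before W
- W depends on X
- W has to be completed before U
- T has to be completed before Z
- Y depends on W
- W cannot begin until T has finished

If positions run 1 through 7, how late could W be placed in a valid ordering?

Every operation that must follow W has to come after it. Tracing all chains starting from W, those operations are: U, Y — 2 in total.
With 2 mandatory successors out of 7 operations total, the latest slot for W is 7−2 = 5, and it's reachable by doing all non-successors before W.

5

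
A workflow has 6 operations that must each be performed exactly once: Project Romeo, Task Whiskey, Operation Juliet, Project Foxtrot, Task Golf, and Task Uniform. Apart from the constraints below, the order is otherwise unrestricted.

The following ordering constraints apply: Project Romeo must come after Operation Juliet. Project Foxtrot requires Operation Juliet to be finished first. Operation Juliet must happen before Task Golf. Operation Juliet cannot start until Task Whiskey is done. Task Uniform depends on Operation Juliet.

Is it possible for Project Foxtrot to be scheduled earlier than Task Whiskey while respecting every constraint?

The constraints give a chain Task Whiskey → Operation Juliet → Project Foxtrot, which forces Task Whiskey before Project Foxtrot.
So no valid ordering can have Project Foxtrot before Task Whiskey.

No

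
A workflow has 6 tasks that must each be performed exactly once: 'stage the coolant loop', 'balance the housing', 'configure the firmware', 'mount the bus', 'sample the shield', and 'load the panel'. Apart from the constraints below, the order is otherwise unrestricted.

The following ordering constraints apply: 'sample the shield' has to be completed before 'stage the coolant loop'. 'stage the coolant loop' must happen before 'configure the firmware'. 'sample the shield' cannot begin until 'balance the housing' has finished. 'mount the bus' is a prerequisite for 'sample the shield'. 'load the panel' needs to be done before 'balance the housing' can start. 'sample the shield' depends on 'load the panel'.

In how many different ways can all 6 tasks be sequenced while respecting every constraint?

The tasks with no prerequisites are 'mount the bus', 'load the panel'; any of them can be placed first.
Systematically extending each partial ordering one task at a time and counting, there are 3 complete orderings.

3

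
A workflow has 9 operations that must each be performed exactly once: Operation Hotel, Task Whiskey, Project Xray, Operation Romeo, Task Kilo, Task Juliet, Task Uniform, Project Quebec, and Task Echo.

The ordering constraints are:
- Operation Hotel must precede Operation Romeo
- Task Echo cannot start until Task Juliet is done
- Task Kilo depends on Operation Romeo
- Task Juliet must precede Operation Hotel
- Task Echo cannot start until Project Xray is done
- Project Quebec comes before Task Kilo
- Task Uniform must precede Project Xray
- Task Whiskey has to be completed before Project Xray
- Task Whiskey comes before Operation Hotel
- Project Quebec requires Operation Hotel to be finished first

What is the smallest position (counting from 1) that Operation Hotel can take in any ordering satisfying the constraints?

The operations that are forced before Operation Hotel, directly or transitively, are Task Whiskey, Task Juliet. That's 2 operations.
So at minimum 2 operations come before Operation Hotel, putting Operation Hotel no earlier than position 3. That position is achievable by scheduling exactly those predecessors first.

3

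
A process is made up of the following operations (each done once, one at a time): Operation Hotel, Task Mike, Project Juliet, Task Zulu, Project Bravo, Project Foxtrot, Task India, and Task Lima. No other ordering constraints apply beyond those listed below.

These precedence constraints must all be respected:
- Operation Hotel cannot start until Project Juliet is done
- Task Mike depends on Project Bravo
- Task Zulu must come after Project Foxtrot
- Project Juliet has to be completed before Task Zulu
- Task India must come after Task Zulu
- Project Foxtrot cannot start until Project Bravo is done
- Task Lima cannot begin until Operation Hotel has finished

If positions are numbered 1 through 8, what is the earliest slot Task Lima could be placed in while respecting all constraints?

The operations that are forced before Task Lima, directly or transitively, are Operation Hotel, Project Juliet. That's 2 operations.
With 2 mandatory predecessors, the earliest Task Lima can sit is position 2+1 = 3, and placing just those 2 first achieves it.

3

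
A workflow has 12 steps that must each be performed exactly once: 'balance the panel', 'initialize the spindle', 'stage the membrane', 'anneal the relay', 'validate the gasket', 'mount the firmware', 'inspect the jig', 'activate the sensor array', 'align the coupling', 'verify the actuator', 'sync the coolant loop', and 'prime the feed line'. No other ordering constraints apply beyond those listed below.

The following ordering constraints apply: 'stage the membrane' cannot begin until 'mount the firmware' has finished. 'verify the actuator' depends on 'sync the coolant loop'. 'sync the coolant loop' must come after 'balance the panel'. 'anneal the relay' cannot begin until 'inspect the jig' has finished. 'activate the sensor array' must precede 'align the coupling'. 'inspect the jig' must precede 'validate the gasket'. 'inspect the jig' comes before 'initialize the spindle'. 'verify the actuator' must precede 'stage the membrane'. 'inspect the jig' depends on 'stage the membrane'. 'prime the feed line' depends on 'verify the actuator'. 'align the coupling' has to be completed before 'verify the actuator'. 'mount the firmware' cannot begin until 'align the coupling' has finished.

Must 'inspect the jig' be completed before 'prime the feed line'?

No

'inspect the jig' and 'prime the feed line' are not related by any chain of constraints.
So 'inspect the jig' can come before 'prime the feed line' or after — it is not forced.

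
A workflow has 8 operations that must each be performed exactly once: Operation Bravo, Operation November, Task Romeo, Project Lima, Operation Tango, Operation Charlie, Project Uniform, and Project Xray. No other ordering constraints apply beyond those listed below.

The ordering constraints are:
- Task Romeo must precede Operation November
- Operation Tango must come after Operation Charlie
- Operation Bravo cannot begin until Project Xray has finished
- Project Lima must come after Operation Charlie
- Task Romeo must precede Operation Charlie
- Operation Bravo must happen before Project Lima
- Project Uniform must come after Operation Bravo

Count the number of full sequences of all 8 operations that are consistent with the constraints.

326

2 operations have no prerequisites (Task Romeo, Project Xray), so any of them could come first.
Enumerating by repeatedly choosing an available operation (one whose prerequisites are all placed) gives 326 distinct complete orderings.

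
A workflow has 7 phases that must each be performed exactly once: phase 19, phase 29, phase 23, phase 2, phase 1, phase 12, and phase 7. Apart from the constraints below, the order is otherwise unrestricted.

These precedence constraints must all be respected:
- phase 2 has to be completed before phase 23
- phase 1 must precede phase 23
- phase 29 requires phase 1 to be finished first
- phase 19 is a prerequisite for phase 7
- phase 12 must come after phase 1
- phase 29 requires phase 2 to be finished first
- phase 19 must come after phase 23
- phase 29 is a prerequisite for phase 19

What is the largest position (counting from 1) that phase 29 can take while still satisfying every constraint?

Following every chain forward from phase 29, the phases that must come later are phase 19, phase 7 — 2 of them.
With 2 mandatory successors out of 7 phases total, the latest slot for phase 29 is 7−2 = 5, and it's reachable by doing all non-successors before phase 29.

5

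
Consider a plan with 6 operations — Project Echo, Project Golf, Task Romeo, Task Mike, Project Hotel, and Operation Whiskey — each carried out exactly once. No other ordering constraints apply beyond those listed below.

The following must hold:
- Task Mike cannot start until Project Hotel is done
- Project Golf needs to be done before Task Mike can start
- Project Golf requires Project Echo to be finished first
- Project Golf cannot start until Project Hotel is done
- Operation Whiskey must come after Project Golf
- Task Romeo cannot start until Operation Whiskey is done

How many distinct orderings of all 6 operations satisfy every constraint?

6

The operations with no prerequisites are Project Echo, Project Hotel; any of them can be placed first.
Systematically extending each partial ordering one operation at a time and counting, there are 6 complete orderings.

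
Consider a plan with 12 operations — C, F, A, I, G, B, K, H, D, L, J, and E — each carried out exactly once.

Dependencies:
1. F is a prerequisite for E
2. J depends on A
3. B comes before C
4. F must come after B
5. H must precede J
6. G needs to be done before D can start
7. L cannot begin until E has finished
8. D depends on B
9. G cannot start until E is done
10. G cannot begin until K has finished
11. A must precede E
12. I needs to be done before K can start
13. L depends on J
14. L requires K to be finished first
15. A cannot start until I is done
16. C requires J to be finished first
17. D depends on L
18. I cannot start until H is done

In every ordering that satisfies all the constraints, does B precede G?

Chaining the stated constraints: B → F → E → G.
So B must precede G in any valid ordering.

Yes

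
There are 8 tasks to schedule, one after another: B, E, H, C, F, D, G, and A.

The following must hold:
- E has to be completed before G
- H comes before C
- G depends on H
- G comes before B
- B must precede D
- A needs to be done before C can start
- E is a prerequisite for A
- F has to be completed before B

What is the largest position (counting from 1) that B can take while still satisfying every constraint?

Following the constraints forward from B, its only required successor is D.
With 1 mandatory successor out of 8 tasks total, the latest slot for B is 8−1 = 7, and it's reachable by doing all non-successors before B.

7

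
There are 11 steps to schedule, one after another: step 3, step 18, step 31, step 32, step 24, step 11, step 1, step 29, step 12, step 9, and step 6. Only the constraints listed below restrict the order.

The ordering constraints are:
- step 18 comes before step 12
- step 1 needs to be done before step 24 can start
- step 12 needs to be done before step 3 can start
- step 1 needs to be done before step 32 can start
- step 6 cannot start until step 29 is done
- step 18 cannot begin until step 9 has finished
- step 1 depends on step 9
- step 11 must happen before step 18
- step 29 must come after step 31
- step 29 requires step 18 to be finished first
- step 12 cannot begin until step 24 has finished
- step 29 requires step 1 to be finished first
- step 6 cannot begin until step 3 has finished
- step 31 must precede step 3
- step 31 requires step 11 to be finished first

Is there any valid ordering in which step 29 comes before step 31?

Following step 31 → step 29, step 31 must precede step 29 in every valid ordering.
So no valid ordering can have step 29 before step 31.

No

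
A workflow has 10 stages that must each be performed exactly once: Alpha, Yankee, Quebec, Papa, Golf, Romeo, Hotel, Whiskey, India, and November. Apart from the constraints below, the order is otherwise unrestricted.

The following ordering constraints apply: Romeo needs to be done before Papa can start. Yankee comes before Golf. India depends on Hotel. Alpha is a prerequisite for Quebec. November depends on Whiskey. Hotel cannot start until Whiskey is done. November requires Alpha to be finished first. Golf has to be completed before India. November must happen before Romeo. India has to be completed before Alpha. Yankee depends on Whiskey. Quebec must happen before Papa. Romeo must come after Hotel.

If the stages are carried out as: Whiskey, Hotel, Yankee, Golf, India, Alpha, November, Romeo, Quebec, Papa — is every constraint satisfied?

Checking each listed constraint against this order: for instance, Whiskey is in position 1 and November in position 7, so that constraint holds — and the remaining constraints check out the same way.

Yes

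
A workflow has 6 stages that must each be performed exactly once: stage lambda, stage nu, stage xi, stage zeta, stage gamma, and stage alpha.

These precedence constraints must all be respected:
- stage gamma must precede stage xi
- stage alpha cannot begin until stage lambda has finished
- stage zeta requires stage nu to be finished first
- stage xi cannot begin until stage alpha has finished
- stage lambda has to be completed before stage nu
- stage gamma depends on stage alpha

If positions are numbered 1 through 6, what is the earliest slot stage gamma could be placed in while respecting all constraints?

3

Working backwards through the constraints from stage gamma, its full set of required predecessors is stage lambda, stage alpha — 2 of them.
With 2 mandatory predecessors, the earliest stage gamma can sit is position 2+1 = 3, and placing just those 2 first achieves it.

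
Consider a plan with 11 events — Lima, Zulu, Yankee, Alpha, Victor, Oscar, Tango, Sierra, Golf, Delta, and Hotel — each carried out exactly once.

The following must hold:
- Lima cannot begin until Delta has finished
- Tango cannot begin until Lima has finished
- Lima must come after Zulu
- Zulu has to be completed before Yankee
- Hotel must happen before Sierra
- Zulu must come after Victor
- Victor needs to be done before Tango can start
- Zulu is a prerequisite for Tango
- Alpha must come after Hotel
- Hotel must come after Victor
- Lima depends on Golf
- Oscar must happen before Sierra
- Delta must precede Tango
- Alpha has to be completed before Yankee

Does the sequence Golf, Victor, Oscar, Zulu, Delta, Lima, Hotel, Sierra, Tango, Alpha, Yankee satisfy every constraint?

Yes

Checking each listed constraint against this order: for instance, Victor is in position 2 and Tango in position 9, so that constraint holds — and the remaining constraints check out the same way.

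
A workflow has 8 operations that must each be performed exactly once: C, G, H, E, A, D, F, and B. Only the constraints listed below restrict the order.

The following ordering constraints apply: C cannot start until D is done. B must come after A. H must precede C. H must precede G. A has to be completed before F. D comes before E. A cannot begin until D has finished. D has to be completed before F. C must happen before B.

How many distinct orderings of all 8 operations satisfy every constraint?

2 operations have no prerequisites (H, D), so any of them could come first.
Enumerating by repeatedly choosing an available operation (one whose prerequisites are all placed) gives 455 distinct complete orderings.

455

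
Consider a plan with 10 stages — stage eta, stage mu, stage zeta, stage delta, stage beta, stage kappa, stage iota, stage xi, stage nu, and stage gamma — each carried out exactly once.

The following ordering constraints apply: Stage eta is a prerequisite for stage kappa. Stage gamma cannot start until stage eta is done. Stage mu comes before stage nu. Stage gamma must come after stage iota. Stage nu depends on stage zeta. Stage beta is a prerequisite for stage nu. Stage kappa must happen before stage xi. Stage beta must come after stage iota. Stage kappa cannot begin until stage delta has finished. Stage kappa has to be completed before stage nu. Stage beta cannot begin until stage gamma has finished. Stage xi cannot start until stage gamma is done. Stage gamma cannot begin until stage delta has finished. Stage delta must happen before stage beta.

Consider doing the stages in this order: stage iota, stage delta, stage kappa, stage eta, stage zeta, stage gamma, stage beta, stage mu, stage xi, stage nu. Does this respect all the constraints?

The sequence places stage kappa ahead of stage eta.
That contradicts the constraint that stage eta must precede stage kappa.

No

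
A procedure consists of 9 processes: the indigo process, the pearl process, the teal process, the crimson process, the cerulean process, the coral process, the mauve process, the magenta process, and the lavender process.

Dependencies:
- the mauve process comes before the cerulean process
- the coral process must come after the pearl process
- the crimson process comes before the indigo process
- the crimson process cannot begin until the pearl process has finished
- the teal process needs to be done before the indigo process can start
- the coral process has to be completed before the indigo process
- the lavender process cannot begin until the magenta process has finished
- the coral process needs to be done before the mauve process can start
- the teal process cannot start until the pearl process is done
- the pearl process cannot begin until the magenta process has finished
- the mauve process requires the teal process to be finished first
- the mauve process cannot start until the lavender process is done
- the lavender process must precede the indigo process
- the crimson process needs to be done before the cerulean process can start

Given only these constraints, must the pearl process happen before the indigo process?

There is a constraint chain the pearl process → the teal process → the indigo process.
Hence the pearl process necessarily comes before the indigo process.

Yes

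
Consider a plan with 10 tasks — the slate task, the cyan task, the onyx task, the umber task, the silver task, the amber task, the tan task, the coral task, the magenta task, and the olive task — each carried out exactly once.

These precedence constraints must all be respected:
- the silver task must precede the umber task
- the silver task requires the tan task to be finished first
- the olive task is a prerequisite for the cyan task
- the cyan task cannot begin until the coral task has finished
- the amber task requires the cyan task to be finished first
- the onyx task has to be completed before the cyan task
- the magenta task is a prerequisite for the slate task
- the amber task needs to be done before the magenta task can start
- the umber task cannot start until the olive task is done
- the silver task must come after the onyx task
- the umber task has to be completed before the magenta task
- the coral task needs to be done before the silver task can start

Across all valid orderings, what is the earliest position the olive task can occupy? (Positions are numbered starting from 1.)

The olive task has no prerequisites at all, so it can go in position 1.

1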